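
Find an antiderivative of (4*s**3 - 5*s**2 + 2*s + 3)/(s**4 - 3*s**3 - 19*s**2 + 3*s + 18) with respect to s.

233*log(s - 6)/105 - log(s - 1)/10 - 2*log(s + 1)/7 + 13*log(s + 3)/6 + C

Factor the denominator: (s - 6)*(s - 1)*(s + 1)*(s + 3).
Partial-fraction decomposition: 13/(6*(s + 3)) - 2/(7*(s + 1)) - 1/(10*(s - 1)) + 233/(105*(s - 6)).
Integrate each term: A/(s−a) contributes A·log|s−a|.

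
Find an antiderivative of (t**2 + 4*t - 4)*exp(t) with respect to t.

Use integration by parts with u = t**2 + 4*t - 4, dv = exp(t) dt, so v = exp(t).
Apply parts 2 times (tabular method): alternate signs, differentiate u down to 0, integrate dv up.

(t**2 + 2*t - 6)*exp(t) + C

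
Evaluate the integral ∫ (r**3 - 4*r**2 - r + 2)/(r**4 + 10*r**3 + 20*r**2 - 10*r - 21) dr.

-log(r - 1)/32 + log(r + 1)/12 - 29*log(r + 3)/16 + 265*log(r + 7)/96 + C

Factor the denominator: (r - 1)*(r + 1)*(r + 3)*(r + 7).
Partial-fraction decomposition: 265/(96*(r + 7)) - 29/(16*(r + 3)) + 1/(12*(r + 1)) - 1/(32*(r - 1)).
Integrate each term: A/(r−a) contributes A·log|r−a|.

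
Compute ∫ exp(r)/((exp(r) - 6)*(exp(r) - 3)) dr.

log(exp(r) - 6)/3 - log(exp(r) - 3)/3 + C

Let u = e^r, du = e^r dr.
The integral becomes ∫ du/((u-6)(u-3)); decompose into partial fractions.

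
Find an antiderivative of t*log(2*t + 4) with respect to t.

Use integration by parts with u = log(2*t + 4), dv = t dt.
Then du = 2/(2*t + 4) dt and v = t**2/2.

t**2*log(2*t + 4)/2 - t**2/4 + t - 2*log(t + 2) + C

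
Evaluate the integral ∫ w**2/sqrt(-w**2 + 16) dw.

Substitute w = 4·sin(θ), so dw = 4·cos(θ) dθ and the radical becomes sqrt(-w**2 + 16) = 4·cos(θ) by the Pythagorean identity.
Integrate the resulting trig expression in θ, then back-substitute θ = asin(w/4), sin(θ) = w/4, cos(θ) = sqrt(-w**2 + 16)/4 (absorbing any constant into C).

-w*sqrt(-w**2 + 16)/2 + 8*asin(w/4) + C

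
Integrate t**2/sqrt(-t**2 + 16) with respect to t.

Substitute t = 4·sin(θ), so dt = 4·cos(θ) dθ and the radical becomes sqrt(-t**2 + 16) = 4·cos(θ) by the Pythagorean identity.
Integrate the resulting trig expression in θ, then back-substitute θ = asin(t/4), sin(θ) = t/4, cos(θ) = sqrt(-t**2 + 16)/4 (absorbing any constant into C).

-t*sqrt(-t**2 + 16)/2 + 8*asin(t/4) + C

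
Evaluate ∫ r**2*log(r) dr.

r**3*log(r)/3 - r**3/9 + C

Use integration by parts with u = log(r), dv = r**2 dr.
Then du = 1/r dr and v = r**3/3.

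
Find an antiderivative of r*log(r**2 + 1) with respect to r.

Let u = r**2 + 1, so du = (2*r) dr.
The integral becomes (1/2)·∫ log(u) du; integrate by parts with u′=log(u), dv′=du.

r**2*log(r**2 + 1)/2 - r**2/2 + log(r**2 + 1)/2 + C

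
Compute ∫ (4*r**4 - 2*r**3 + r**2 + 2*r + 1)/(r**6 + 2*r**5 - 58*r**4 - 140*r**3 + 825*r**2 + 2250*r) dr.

log(r)/2250 + 4801*log(r - 6)/6534 - 1143*log(r - 5)/2000 - 191*log(r + 3)/432 + 4211*log(r + 5)/15125 - 1383/(550*r + 2750) + C

Factor the denominator: r*(r - 6)*(r - 5)*(r + 3)*(r + 5)**2.
Partial-fraction decomposition: 4211/(15125*(r + 5)) + 1383/(550*(r + 5)**2) - 191/(432*(r + 3)) - 1143/(2000*(r - 5)) + 4801/(6534*(r - 6)) + 1/(2250*r).
Integrate each term; A/(r−a) gives A·log|r−a|; A/(r−a)² gives −A/(r−a).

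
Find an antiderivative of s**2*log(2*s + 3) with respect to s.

s**3*log(2*s + 3)/3 - s**3/9 + s**2/4 - 3*s/4 + 9*log(2*s + 3)/8 + C

Use integration by parts with u = log(2*s + 3), dv = s**2 ds.
Then du = 2/(2*s + 3) ds and v = s**3/3.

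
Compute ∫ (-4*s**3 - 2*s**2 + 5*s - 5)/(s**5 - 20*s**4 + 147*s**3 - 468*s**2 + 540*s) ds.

-log(s)/108 + 1831*log(s - 6)/36 - 53*log(s - 5) + 58*log(s - 3)/27 + 911/(18*s - 108) + C

Factor the denominator: s*(s - 6)**2*(s - 5)*(s - 3).
Partial-fraction decomposition: 58/(27*(s - 3)) - 53/(s - 5) + 1831/(36*(s - 6)) - 911/(18*(s - 6)**2) - 1/(108*s).
Integrate each term; A/(s−a) gives A·log|s−a|; A/(s−a)² gives −A/(s−a).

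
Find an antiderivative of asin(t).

Use integration by parts with u = arcsin(t), dv = dt.
Then du = 1/sqrt(-t**2 + 1) dt.

t*asin(t) + sqrt(-t**2 + 1) + C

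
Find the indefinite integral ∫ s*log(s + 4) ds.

s**2*log(s + 4)/2 - s**2/4 + 2*s - 8*log(s + 4) + C

Use integration by parts with u = log(s + 4), dv = s ds.
Then du = 1/(s + 4) ds and v = s**2/2.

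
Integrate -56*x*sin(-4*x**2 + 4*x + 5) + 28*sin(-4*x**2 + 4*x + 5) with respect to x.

Let u = 4*x**2 - 4*x - 5, so du = (8*x - 4) dx.
Rewriting, the integral becomes 7·∫ sin(u) du = 7·-cos(u).
Substituting back, u = 4*x**2 - 4*x - 5.

-7*cos(-4*x**2 + 4*x + 5) + C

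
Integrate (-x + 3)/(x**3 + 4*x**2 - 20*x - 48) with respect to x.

Factor the denominator: (x - 4)*(x + 2)*(x + 6).
Partial-fraction decomposition: 9/(40*(x + 6)) - 5/(24*(x + 2)) - 1/(60*(x - 4)).
Integrate each term: A/(x−a) contributes A·log|x−a|.

-log(x - 4)/60 - 5*log(x + 2)/24 + 9*log(x + 6)/40 + C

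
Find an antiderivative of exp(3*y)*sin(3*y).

exp(3*y)*sin(3*y)/6 - exp(3*y)*cos(3*y)/6 + C

Let I denote the integral. Integrate by parts with u = sin(3*y), dv = exp(3*y) dy, so v = exp(3*y)/3: I = exp(3*y)*sin(3*y)/3 − ∫ exp(3*y)*cos(3*y) dy.
Apply parts again with u = cos(3*y), dv = exp(3*y) dy: ∫ exp(3*y)*cos(3*y) dy = exp(3*y)*cos(3*y)/3 + I. Substituting back brings back I: I = exp(3*y)*sin(3*y)/3 - exp(3*y)*cos(3*y)/3 − I.
Solving for I: (1 + 1)·I equals the remaining terms, so I = (1/2)·(exp(3*y)*sin(3*y)/3 - exp(3*y)*cos(3*y)/3).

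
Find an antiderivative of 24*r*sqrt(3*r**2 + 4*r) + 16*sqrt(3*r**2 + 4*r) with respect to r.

Let u = 3*r**2 + 4*r, so du = (6*r + 4) dr.
Rewriting, the integral becomes 4·∫ √u du = 4·(2/3)u^(3/2).
Substituting back, u = 3*r**2 + 4*r.

8*(3*r**2 + 4*r)**(3/2)/3 + C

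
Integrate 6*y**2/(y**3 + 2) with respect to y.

Let u = y**3 + 2, so du = (3*y**2) dy.
Rewriting, the integral becomes 2·∫ 1/u du = 2·log(u).
Substituting back, u = y**3 + 2.

2*log(y**3 + 2) + C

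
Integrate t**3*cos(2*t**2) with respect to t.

t**2*sin(2*t**2)/4 + cos(2*t**2)/8 + C

Let u = t², du = 2t dt; rewrite as (1/2)∫ u^1·cos(2u) du.
Now integrate by parts 1 time.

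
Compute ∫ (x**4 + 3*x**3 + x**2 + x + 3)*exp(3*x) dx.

(27*x**4 + 45*x**3 - 18*x**2 + 39*x + 68)*exp(3*x)/81 + C

Use integration by parts with u = x**4 + 3*x**3 + x**2 + x + 3, dv = exp(3*x) dx, so v = exp(3*x)/3.
Apply parts 4 times (tabular method): alternate signs, differentiate u down to 0, integrate dv up.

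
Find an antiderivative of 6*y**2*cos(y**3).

Let u = y**3, so du = (3*y**2) dy.
Rewriting, the integral becomes 2·∫ cos(u) du = 2·sin(u).
Substituting back, u = y**3.

2*sin(y**3) + C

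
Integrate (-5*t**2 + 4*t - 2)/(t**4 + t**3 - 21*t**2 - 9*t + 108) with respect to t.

-13*log(t - 3)/36 - 59*log(t + 3)/36 + 2*log(t + 4) + 5/(6*t - 18) + C

Factor the denominator: (t - 3)**2*(t + 3)*(t + 4).
Partial-fraction decomposition: 2/(t + 4) - 59/(36*(t + 3)) - 13/(36*(t - 3)) - 5/(6*(t - 3)**2).
Integrate each term; A/(t−a) gives A·log|t−a|; A/(t−a)² gives −A/(t−a).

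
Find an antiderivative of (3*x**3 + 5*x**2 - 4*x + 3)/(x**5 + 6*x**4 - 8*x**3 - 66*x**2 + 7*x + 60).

Factor the denominator: (x - 3)*(x - 1)*(x + 1)*(x + 4)*(x + 5).
Partial-fraction decomposition: -227/(192*(x + 5)) + 31/(35*(x + 4)) + 3/(32*(x + 1)) - 7/(120*(x - 1)) + 117/(448*(x - 3)).
Integrate each term: A/(x−a) contributes A·log|x−a|.

117*log(x - 3)/448 - 7*log(x - 1)/120 + 3*log(x + 1)/32 + 31*log(x + 4)/35 - 227*log(x + 5)/192 + C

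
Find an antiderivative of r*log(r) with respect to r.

r**2*log(r)/2 - r**2/4 + C

Use integration by parts with u = log(r), dv = r dr.
Then du = 1/r dr and v = r**2/2.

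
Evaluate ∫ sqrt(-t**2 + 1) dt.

t*sqrt(-t**2 + 1)/2 + asin(t)/2 + C

Substitute t = sin(θ), so dt = cos(θ) dθ and the radical becomes sqrt(-t**2 + 1) = cos(θ) by the Pythagorean identity.
Integrate the resulting trig expression in θ, then back-substitute θ = asin(t), sin(θ) = t, cos(θ) = sqrt(-t**2 + 1) (absorbing any constant into C).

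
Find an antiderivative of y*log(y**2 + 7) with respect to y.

y**2*log(y**2 + 7)/2 - y**2/2 + 7*log(y**2 + 7)/2 + C

Let u = y**2 + 7, so du = (2*y) dy.
The integral becomes (1/2)·∫ log(u) du; integrate by parts with u′=log(u), dv′=du.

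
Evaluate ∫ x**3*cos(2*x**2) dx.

x**2*sin(2*x**2)/4 + cos(2*x**2)/8 + C

Let u = x², du = 2x dx; rewrite as (1/2)∫ u^1·cos(2u) du.
Now integrate by parts 1 time.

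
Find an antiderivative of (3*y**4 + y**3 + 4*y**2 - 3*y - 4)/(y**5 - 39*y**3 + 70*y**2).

Factor the denominator: y**2*(y - 5)*(y - 2)*(y + 7).
Partial-fraction decomposition: 7073/(5292*(y + 7)) - 31/(54*(y - 2)) + 2081/(900*(y - 5)) - 183/(2450*y) - 2/(35*y**2).
Integrate each term; A/(y−a) gives A·log|y−a|; A/(y−a)² gives −A/(y−a).

-183*log(y)/2450 + 2081*log(y - 5)/900 - 31*log(y - 2)/54 + 7073*log(y + 7)/5292 + 2/(35*y) + C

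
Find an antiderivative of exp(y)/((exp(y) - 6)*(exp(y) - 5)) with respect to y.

Let u = e^y, du = e^y dy.
The integral becomes ∫ du/((u-5)(u-6)); decompose into partial fractions.

log(exp(y) - 6) - log(exp(y) - 5) + C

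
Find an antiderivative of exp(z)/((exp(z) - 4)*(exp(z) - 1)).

log(exp(z) - 4)/3 - log(exp(z) - 1)/3 + C

Let u = e^z, du = e^z dz.
The integral becomes ∫ du/((u-1)(u-4)); decompose into partial fractions.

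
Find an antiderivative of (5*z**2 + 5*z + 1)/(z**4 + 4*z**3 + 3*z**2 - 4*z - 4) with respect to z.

Factor the denominator: (z - 1)*(z + 1)*(z + 2)**2.
Partial-fraction decomposition: -1/(9*(z + 2)) + 11/(3*(z + 2)**2) - 1/(2*(z + 1)) + 11/(18*(z - 1)).
Integrate each term; A/(z−a) gives A·log|z−a|; A/(z−a)² gives −A/(z−a).

11*log(z - 1)/18 - log(z + 1)/2 - log(z + 2)/9 - 11/(3*z + 6) + C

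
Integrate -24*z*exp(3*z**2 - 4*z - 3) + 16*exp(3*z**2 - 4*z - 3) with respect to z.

Let u = 3*z**2 - 4*z - 3, so du = (6*z - 4) dz.
Rewriting, the integral becomes -4·∫ e^u du = -4·e^u.
Substituting back, u = 3*z**2 - 4*z - 3.

-4*exp(3*z**2 - 4*z - 3) + C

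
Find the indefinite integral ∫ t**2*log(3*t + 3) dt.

t**3*log(3*t + 3)/3 - t**3/9 + t**2/6 - t/3 + log(t + 1)/3 + C

Use integration by parts with u = log(3*t + 3), dv = t**2 dt.
Then du = 3/(3*t + 3) dt and v = t**3/3.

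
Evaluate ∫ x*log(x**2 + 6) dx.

x**2*log(x**2 + 6)/2 - x**2/2 + 3*log(x**2 + 6) + C

Let u = x**2 + 6, so du = (2*x) dx.
The integral becomes (1/2)·∫ log(u) du; integrate by parts with u′=log(u), dv′=du.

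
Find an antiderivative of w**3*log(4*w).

w**4*(log(w) + 2*log(2))/4 - w**4/16 + C

Use integration by parts with u = log(4*w), dv = w**3 dw.
Then du = 1/w dw and v = w**4/4.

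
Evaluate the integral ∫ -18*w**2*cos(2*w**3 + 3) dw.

Let u = 2*w**3 + 3, so du = (6*w**2) dw.
Rewriting, the integral becomes -3·∫ cos(u) du = -3·sin(u).
Substituting back, u = 2*w**3 + 3.

-3*sin(2*w**3 + 3) + C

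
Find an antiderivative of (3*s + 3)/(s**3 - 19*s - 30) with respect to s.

9*log(s - 5)/28 + 3*log(s + 2)/7 - 3*log(s + 3)/4 + C

Factor the denominator: (s - 5)*(s + 2)*(s + 3).
Partial-fraction decomposition: -3/(4*(s + 3)) + 3/(7*(s + 2)) + 9/(28*(s - 5)).
Integrate each term: A/(s−a) contributes A·log|s−a|.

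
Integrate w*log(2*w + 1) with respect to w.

Use integration by parts with u = log(2*w + 1), dv = w dw.
Then du = 2/(2*w + 1) dw and v = w**2/2.

w**2*log(2*w + 1)/2 - w**2/4 + w/4 - log(2*w + 1)/8 + C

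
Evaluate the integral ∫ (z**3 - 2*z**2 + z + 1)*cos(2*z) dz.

Use integration by parts with u = z**3 - 2*z**2 + z + 1, dv = cos(2*z) dz, so v = sin(2*z)/2.
Apply parts 3 times (tabular method): alternate signs, differentiate u down to 0, integrate dv up.

z**3*sin(2*z)/2 - z**2*sin(2*z) + 3*z**2*cos(2*z)/4 - z*sin(2*z)/4 - z*cos(2*z) + sin(2*z) - cos(2*z)/8 + C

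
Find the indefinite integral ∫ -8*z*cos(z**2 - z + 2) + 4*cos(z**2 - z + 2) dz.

-4*sin(z**2 - z + 2) + C

Let u = z**2 - z + 2, so du = (2*z - 1) dz.
Rewriting, the integral becomes -4·∫ cos(u) du = -4·sin(u).
Substituting back, u = z**2 - z + 2.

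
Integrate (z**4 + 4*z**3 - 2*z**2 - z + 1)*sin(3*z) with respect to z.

-z**4*cos(3*z)/3 + 4*z**3*sin(3*z)/9 - 4*z**3*cos(3*z)/3 + 4*z**2*sin(3*z)/3 + 10*z**2*cos(3*z)/9 - 20*z*sin(3*z)/27 + 11*z*cos(3*z)/9 - 11*sin(3*z)/27 - 47*cos(3*z)/81 + C

Use integration by parts with u = z**4 + 4*z**3 - 2*z**2 - z + 1, dv = sin(3*z) dz, so v = -cos(3*z)/3.
Apply parts 4 times (tabular method): alternate signs, differentiate u down to 0, integrate dv up.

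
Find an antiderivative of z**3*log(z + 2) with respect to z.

Use integration by parts with u = log(z + 2), dv = z**3 dz.
Then du = 1/(z + 2) dz and v = z**4/4.

z**4*log(z + 2)/4 - z**4/16 + z**3/6 - z**2/2 + 2*z - 4*log(z + 2) + C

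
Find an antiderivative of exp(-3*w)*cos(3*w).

Let I denote the integral. Integrate by parts with u = cos(3*w), dv = exp(-3*w) dw, so v = -exp(-3*w)/3: I = -exp(-3*w)*cos(3*w)/3 − ∫ exp(-3*w)*sin(3*w) dw.
Apply parts again with u = sin(3*w), dv = exp(-3*w) dw: ∫ exp(-3*w)*sin(3*w) dw = -exp(-3*w)*sin(3*w)/3 + I. Substituting back brings back I: I = exp(-3*w)*sin(3*w)/3 - exp(-3*w)*cos(3*w)/3 − I.
Solving for I: (1 + 1)·I equals the remaining terms, so I = (1/2)·(exp(-3*w)*sin(3*w)/3 - exp(-3*w)*cos(3*w)/3).

exp(-3*w)*sin(3*w)/6 - exp(-3*w)*cos(3*w)/6 + C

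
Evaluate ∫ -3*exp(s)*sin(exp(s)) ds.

Let u = exp(s), so du = (exp(s)) ds.
Rewriting, the integral becomes -3·∫ sin(u) du = -3·-cos(u).
Substituting back, u = exp(s).

3*cos(exp(s)) + C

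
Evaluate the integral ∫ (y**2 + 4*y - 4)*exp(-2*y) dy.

(-2*y**2 - 10*y + 3)*exp(-2*y)/4 + C

Use integration by parts with u = y**2 + 4*y - 4, dv = exp(-2*y) dy, so v = -exp(-2*y)/2.
Apply parts 2 times (tabular method): alternate signs, differentiate u down to 0, integrate dv up.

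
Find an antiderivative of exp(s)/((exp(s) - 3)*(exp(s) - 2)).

Let u = e^s, du = e^s ds.
The integral becomes ∫ du/((u-3)(u-2)); decompose into partial fractions.

log(exp(s) - 3) - log(exp(s) - 2) + C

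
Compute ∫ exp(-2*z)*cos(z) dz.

Let I denote the integral. Integrate by parts with u = cos(z), dv = exp(-2*z) dz, so v = -exp(-2*z)/2: I = -exp(-2*z)*cos(z)/2 − (1/2)·∫ exp(-2*z)*sin(z) dz.
Apply parts again with u = sin(z), dv = exp(-2*z) dz: ∫ exp(-2*z)*sin(z) dz = -exp(-2*z)*sin(z)/2 + (1/2)·I. Substituting back brings back I: I = exp(-2*z)*sin(z)/4 - exp(-2*z)*cos(z)/2 − (1/4)·I.
Solving for I: (1 + 1/4)·I equals the remaining terms, so I = (4/5)·(exp(-2*z)*sin(z)/4 - exp(-2*z)*cos(z)/2).

exp(-2*z)*sin(z)/5 - 2*exp(-2*z)*cos(z)/5 + C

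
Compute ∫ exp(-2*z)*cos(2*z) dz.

exp(-2*z)*sin(2*z)/4 - exp(-2*z)*cos(2*z)/4 + C

Let I denote the integral. Integrate by parts with u = cos(2*z), dv = exp(-2*z) dz, so v = -exp(-2*z)/2: I = -exp(-2*z)*cos(2*z)/2 − ∫ exp(-2*z)*sin(2*z) dz.
Apply parts again with u = sin(2*z), dv = exp(-2*z) dz: ∫ exp(-2*z)*sin(2*z) dz = -exp(-2*z)*sin(2*z)/2 + I. Substituting back brings back I: I = exp(-2*z)*sin(2*z)/2 - exp(-2*z)*cos(2*z)/2 − I.
Solving for I: (1 + 1)·I equals the remaining terms, so I = (1/2)·(exp(-2*z)*sin(2*z)/2 - exp(-2*z)*cos(2*z)/2).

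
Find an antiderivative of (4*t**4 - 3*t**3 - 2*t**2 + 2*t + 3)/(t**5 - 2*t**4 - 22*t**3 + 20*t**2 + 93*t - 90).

87*log(t - 5)/32 - 13*log(t - 2)/25 + log(t - 1)/16 + 1391*log(t + 3)/800 + 12/(5*t + 15) + C

Factor the denominator: (t - 5)*(t - 2)*(t - 1)*(t + 3)**2.
Partial-fraction decomposition: 1391/(800*(t + 3)) - 12/(5*(t + 3)**2) + 1/(16*(t - 1)) - 13/(25*(t - 2)) + 87/(32*(t - 5)).
Integrate each term; A/(t−a) gives A·log|t−a|; A/(t−a)² gives −A/(t−a).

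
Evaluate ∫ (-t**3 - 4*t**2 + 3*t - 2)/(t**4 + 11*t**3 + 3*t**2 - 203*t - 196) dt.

Factor the denominator: (t - 4)*(t + 1)*(t + 7)**2.
Partial-fraction decomposition: -925/(1089*(t + 7)) + 62/(33*(t + 7)**2) + 2/(45*(t + 1)) - 118/(605*(t - 4)).
Integrate each term; A/(t−a) gives A·log|t−a|; A/(t−a)² gives −A/(t−a).

-118*log(t - 4)/605 + 2*log(t + 1)/45 - 925*log(t + 7)/1089 - 62/(33*t + 231) + C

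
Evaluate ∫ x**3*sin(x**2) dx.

-x**2*cos(x**2)/2 + sin(x**2)/2 + C

Let u = x², du = 2x dx; rewrite as (1/2)∫ u^1·sin(1u) du.
Now integrate by parts 1 time.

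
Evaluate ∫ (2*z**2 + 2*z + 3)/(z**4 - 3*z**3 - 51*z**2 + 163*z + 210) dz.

87*log(z - 6)/91 - 7*log(z - 5)/8 + log(z + 1)/84 - 29*log(z + 7)/312 + C

Factor the denominator: (z - 6)*(z - 5)*(z + 1)*(z + 7).
Partial-fraction decomposition: -29/(312*(z + 7)) + 1/(84*(z + 1)) - 7/(8*(z - 5)) + 87/(91*(z - 6)).
Integrate each term: A/(z−a) contributes A·log|z−a|.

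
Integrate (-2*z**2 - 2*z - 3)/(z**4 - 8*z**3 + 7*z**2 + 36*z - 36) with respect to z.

Factor the denominator: (z - 6)*(z - 3)*(z - 1)*(z + 2).
Partial-fraction decomposition: 7/(120*(z + 2)) - 7/(30*(z - 1)) + 9/(10*(z - 3)) - 29/(40*(z - 6)).
Integrate each term: A/(z−a) contributes A·log|z−a|.

-29*log(z - 6)/40 + 9*log(z - 3)/10 - 7*log(z - 1)/30 + 7*log(z + 2)/120 + C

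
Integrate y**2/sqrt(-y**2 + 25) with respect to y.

-y*sqrt(-y**2 + 25)/2 + 25*asin(y/5)/2 + C

Substitute y = 5·sin(θ), so dy = 5·cos(θ) dθ and the radical becomes sqrt(-y**2 + 25) = 5·cos(θ) by the Pythagorean identity.
Integrate the resulting trig expression in θ, then back-substitute θ = asin(y/5), sin(θ) = y/5, cos(θ) = sqrt(-y**2 + 25)/5 (absorbing any constant into C).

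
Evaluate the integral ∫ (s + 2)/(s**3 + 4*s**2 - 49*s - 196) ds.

Factor the denominator: (s - 7)*(s + 4)*(s + 7).
Partial-fraction decomposition: -5/(42*(s + 7)) + 2/(33*(s + 4)) + 9/(154*(s - 7)).
Integrate each term: A/(s−a) contributes A·log|s−a|.

9*log(s - 7)/154 + 2*log(s + 4)/33 - 5*log(s + 7)/42 + C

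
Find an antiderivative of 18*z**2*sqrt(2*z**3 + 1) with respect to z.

Let u = 2*z**3 + 1, so du = (6*z**2) dz.
Rewriting, the integral becomes 3·∫ √u du = 3·(2/3)u^(3/2).
Substituting back, u = 2*z**3 + 1.

2*(2*z**3 + 1)**(3/2) + C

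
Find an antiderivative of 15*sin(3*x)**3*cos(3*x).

5*sin(3*x)**4/4 + C

Let u = sin(3*x), so du = (3*cos(3*x)) dx.
Rewriting, the integral becomes 5·∫ u^3 du = 5·u^4/4.
Substituting back, u = sin(3*x).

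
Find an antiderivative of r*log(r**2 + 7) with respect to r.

r**2*log(r**2 + 7)/2 - r**2/2 + 7*log(r**2 + 7)/2 + C

Let u = r**2 + 7, so du = (2*r) dr.
The integral becomes (1/2)·∫ log(u) du; integrate by parts with u′=log(u), dv′=du.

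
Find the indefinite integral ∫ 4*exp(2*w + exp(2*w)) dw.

Let u = exp(2*w), so du = (2*exp(2*w)) dw.
Rewriting, the integral becomes 2·∫ e^u du = 2·e^u.
Substituting back, u = exp(2*w).

2*exp(exp(2*w)) + C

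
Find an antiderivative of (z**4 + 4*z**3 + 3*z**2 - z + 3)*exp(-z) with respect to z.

(-z**4 - 8*z**3 - 27*z**2 - 53*z - 56)*exp(-z) + C

Use integration by parts with u = z**4 + 4*z**3 + 3*z**2 - z + 3, dv = exp(-z) dz, so v = -exp(-z).
Apply parts 4 times (tabular method): alternate signs, differentiate u down to 0, integrate dv up.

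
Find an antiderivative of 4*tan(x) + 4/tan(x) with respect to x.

4*log(tan(x)) + C

Let u = tan(x), so du = (tan(x)**2 + 1) dx.
Rewriting, the integral becomes 4·∫ 1/u du = 4·log(u).
Substituting back, u = tan(x).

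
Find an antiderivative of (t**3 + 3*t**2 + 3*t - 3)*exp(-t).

Use integration by parts with u = t**3 + 3*t**2 + 3*t - 3, dv = exp(-t) dt, so v = -exp(-t).
Apply parts 3 times (tabular method): alternate signs, differentiate u down to 0, integrate dv up.

(-t**3 - 6*t**2 - 15*t - 12)*exp(-t) + C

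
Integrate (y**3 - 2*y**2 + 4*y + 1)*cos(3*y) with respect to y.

Use integration by parts with u = y**3 - 2*y**2 + 4*y + 1, dv = cos(3*y) dy, so v = sin(3*y)/3.
Apply parts 3 times (tabular method): alternate signs, differentiate u down to 0, integrate dv up.

y**3*sin(3*y)/3 - 2*y**2*sin(3*y)/3 + y**2*cos(3*y)/3 + 10*y*sin(3*y)/9 - 4*y*cos(3*y)/9 + 13*sin(3*y)/27 + 10*cos(3*y)/27 + C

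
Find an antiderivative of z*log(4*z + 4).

z**2*log(4*z + 4)/2 - z**2/4 + z/2 - log(z + 1)/2 + C

Use integration by parts with u = log(4*z + 4), dv = z dz.
Then du = 4/(4*z + 4) dz and v = z**2/2.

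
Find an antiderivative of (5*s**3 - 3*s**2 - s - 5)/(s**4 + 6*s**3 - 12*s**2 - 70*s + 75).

Factor the denominator: (s - 3)*(s - 1)*(s + 5)**2.
Partial-fraction decomposition: 1199/(288*(s + 5)) - 175/(12*(s + 5)**2) + 1/(18*(s - 1)) + 25/(32*(s - 3)).
Integrate each term; A/(s−a) gives A·log|s−a|; A/(s−a)² gives −A/(s−a).

25*log(s - 3)/32 + log(s - 1)/18 + 1199*log(s + 5)/288 + 175/(12*s + 60) + C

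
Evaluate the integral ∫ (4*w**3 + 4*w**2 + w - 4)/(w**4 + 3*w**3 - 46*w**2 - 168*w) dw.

Factor the denominator: w*(w - 7)*(w + 4)*(w + 6).
Partial-fraction decomposition: 365/(78*(w + 6)) - 25/(11*(w + 4)) + 1571/(1001*(w - 7)) + 1/(42*w).
Integrate each term: A/(w−a) contributes A·log|w−a|.

log(w)/42 + 1571*log(w - 7)/1001 - 25*log(w + 4)/11 + 365*log(w + 6)/78 + C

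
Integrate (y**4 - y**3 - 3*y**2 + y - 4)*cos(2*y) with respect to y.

Use integration by parts with u = y**4 - y**3 - 3*y**2 + y - 4, dv = cos(2*y) dy, so v = sin(2*y)/2.
Apply parts 4 times (tabular method): alternate signs, differentiate u down to 0, integrate dv up.

y**4*sin(2*y)/2 - y**3*sin(2*y)/2 + y**3*cos(2*y) - 3*y**2*sin(2*y) - 3*y**2*cos(2*y)/4 + 5*y*sin(2*y)/4 - 3*y*cos(2*y) - sin(2*y)/2 + 5*cos(2*y)/8 + C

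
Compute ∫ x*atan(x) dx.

x**2*atan(x)/2 - x/2 + atan(x)/2 + C

Use integration by parts with u = arctan(x), dv = x dx.
Then du = 1/(x**2 + 1) dx.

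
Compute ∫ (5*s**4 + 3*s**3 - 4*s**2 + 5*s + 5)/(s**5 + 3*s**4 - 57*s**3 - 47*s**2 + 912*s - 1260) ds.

1715*log(s - 5)/396 - 47*log(s - 3)/18 + 103*log(s - 2)/216 - 5663*log(s + 6)/792 + 1075*log(s + 7)/108 + C

Factor the denominator: (s - 5)*(s - 3)*(s - 2)*(s + 6)*(s + 7).
Partial-fraction decomposition: 1075/(108*(s + 7)) - 5663/(792*(s + 6)) + 103/(216*(s - 2)) - 47/(18*(s - 3)) + 1715/(396*(s - 5)).
Integrate each term: A/(s−a) contributes A·log|s−a|.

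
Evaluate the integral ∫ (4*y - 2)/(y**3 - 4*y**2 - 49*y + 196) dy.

13*log(y - 7)/21 - 14*log(y - 4)/33 - 15*log(y + 7)/77 + C

Factor the denominator: (y - 7)*(y - 4)*(y + 7).
Partial-fraction decomposition: -15/(77*(y + 7)) - 14/(33*(y - 4)) + 13/(21*(y - 7)).
Integrate each term: A/(y−a) contributes A·log|y−a|.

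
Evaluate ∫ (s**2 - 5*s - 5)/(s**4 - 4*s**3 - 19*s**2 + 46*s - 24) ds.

Factor the denominator: (s - 6)*(s - 1)**2*(s + 4).
Partial-fraction decomposition: -31/(250*(s + 4)) + 3/(25*(s - 1)) + 9/(25*(s - 1)**2) + 1/(250*(s - 6)).
Integrate each term; A/(s−a) gives A·log|s−a|; A/(s−a)² gives −A/(s−a).

log(s - 6)/250 + 3*log(s - 1)/25 - 31*log(s + 4)/250 - 9/(25*s - 25) + C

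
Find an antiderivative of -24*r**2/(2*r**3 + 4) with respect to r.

-4*log(2*r**3 + 4) + C

Let u = 2*r**3 + 4, so du = (6*r**2) dr.
Rewriting, the integral becomes -4·∫ 1/u du = -4·log(u).
Substituting back, u = 2*r**3 + 4.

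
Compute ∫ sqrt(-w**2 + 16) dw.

w*sqrt(-w**2 + 16)/2 + 8*asin(w/4) + C

Substitute w = 4·sin(θ), so dw = 4·cos(θ) dθ and the radical becomes sqrt(-w**2 + 16) = 4·cos(θ) by the Pythagorean identity.
Integrate the resulting trig expression in θ, then back-substitute θ = asin(w/4), sin(θ) = w/4, cos(θ) = sqrt(-w**2 + 16)/4 (absorbing any constant into C).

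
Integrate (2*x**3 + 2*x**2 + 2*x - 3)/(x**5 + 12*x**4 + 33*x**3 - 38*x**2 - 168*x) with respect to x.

log(x)/56 + 5*log(x - 2)/108 - 3*log(x + 3)/4 + 107*log(x + 4)/72 - 605*log(x + 7)/756 + C

Factor the denominator: x*(x - 2)*(x + 3)*(x + 4)*(x + 7).
Partial-fraction decomposition: -605/(756*(x + 7)) + 107/(72*(x + 4)) - 3/(4*(x + 3)) + 5/(108*(x - 2)) + 1/(56*x).
Integrate each term: A/(x−a) contributes A·log|x−a|.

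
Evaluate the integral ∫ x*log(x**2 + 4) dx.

Let u = x**2 + 4, so du = (2*x) dx.
The integral becomes (1/2)·∫ log(u) du; integrate by parts with u′=log(u), dv′=du.

x**2*log(x**2 + 4)/2 - x**2/2 + 2*log(x**2 + 4) + C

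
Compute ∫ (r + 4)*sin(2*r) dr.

Use integration by parts with u = r + 4, dv = sin(2*r) dr, so v = -cos(2*r)/2.
Apply parts 1 times (tabular method): alternate signs, differentiate u down to 0, integrate dv up.

-r*cos(2*r)/2 + sin(2*r)/4 - 2*cos(2*r) + C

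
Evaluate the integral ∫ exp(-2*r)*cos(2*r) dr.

Let I denote the integral. Integrate by parts with u = cos(2*r), dv = exp(-2*r) dr, so v = -exp(-2*r)/2: I = -exp(-2*r)*cos(2*r)/2 − ∫ exp(-2*r)*sin(2*r) dr.
Apply parts again with u = sin(2*r), dv = exp(-2*r) dr: ∫ exp(-2*r)*sin(2*r) dr = -exp(-2*r)*sin(2*r)/2 + I. Substituting back brings back I: I = exp(-2*r)*sin(2*r)/2 - exp(-2*r)*cos(2*r)/2 − I.
Solving for I: (1 + 1)·I equals the remaining terms, so I = (1/2)·(exp(-2*r)*sin(2*r)/2 - exp(-2*r)*cos(2*r)/2).

exp(-2*r)*sin(2*r)/4 - exp(-2*r)*cos(2*r)/4 + C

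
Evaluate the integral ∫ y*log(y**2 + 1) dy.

y**2*log(y**2 + 1)/2 - y**2/2 + log(y**2 + 1)/2 + C

Let u = y**2 + 1, so du = (2*y) dy.
The integral becomes (1/2)·∫ log(u) du; integrate by parts with u′=log(u), dv′=du.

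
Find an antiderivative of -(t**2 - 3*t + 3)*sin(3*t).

t**2*cos(3*t)/3 - 2*t*sin(3*t)/9 - t*cos(3*t) + sin(3*t)/3 + 25*cos(3*t)/27 + C

Use integration by parts with u = t**2 - 3*t + 3, dv = -sin(3*t) dt, so v = cos(3*t)/3.
Apply parts 2 times (tabular method): alternate signs, differentiate u down to 0, integrate dv up.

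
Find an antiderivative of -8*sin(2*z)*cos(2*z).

-2*sin(2*z)**2 + C

Let u = sin(2*z), so du = (2*cos(2*z)) dz.
Rewriting, the integral becomes -4·∫ u^1 du = -4·u^2/2.
Substituting back, u = sin(2*z).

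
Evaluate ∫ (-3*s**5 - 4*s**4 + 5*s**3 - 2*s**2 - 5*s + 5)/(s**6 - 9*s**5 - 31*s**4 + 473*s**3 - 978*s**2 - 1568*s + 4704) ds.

-29219*log(s - 7)/2268 + 73367*log(s - 4)/13068 + 473*log(s - 3)/100 - log(s + 2)/8100 - 9761*log(s + 7)/21175 - 3823/(198*s - 792) + C

Factor the denominator: (s - 7)*(s - 4)**2*(s - 3)*(s + 2)*(s + 7).
Partial-fraction decomposition: -9761/(21175*(s + 7)) - 1/(8100*(s + 2)) + 473/(100*(s - 3)) + 73367/(13068*(s - 4)) + 3823/(198*(s - 4)**2) - 29219/(2268*(s - 7)).
Integrate each term; A/(s−a) gives A·log|s−a|; A/(s−a)² gives −A/(s−a).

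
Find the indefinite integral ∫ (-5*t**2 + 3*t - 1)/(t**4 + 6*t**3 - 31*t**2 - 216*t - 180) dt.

-163*log(t - 6)/924 + 9*log(t + 1)/140 - 141*log(t + 5)/44 + 199*log(t + 6)/60 + C

Factor the denominator: (t - 6)*(t + 1)*(t + 5)*(t + 6).
Partial-fraction decomposition: 199/(60*(t + 6)) - 141/(44*(t + 5)) + 9/(140*(t + 1)) - 163/(924*(t - 6)).
Integrate each term: A/(t−a) contributes A·log|t−a|.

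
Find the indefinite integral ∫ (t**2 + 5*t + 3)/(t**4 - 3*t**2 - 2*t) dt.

-3*log(t)/2 + 17*log(t - 2)/18 + 5*log(t + 1)/9 + 1/(3*t + 3) + C

Factor the denominator: t*(t - 2)*(t + 1)**2.
Partial-fraction decomposition: 5/(9*(t + 1)) - 1/(3*(t + 1)**2) + 17/(18*(t - 2)) - 3/(2*t).
Integrate each term; A/(t−a) gives A·log|t−a|; A/(t−a)² gives −A/(t−a).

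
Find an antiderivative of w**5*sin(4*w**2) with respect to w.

Let u = w², du = 2w dw; rewrite as (1/2)∫ u^2·sin(4u) du.
Now integrate by parts 2 times.

-w**4*cos(4*w**2)/8 + w**2*sin(4*w**2)/16 + cos(4*w**2)/64 + C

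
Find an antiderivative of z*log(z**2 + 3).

z**2*log(z**2 + 3)/2 - z**2/2 + 3*log(z**2 + 3)/2 + C

Let u = z**2 + 3, so du = (2*z) dz.
The integral becomes (1/2)·∫ log(u) du; integrate by parts with u′=log(u), dv′=du.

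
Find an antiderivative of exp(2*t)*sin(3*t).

2*exp(2*t)*sin(3*t)/13 - 3*exp(2*t)*cos(3*t)/13 + C

Let I denote the integral. Integrate by parts with u = sin(3*t), dv = exp(2*t) dt, so v = exp(2*t)/2: I = exp(2*t)*sin(3*t)/2 − (3/2)·∫ exp(2*t)*cos(3*t) dt.
Apply parts again with u = cos(3*t), dv = exp(2*t) dt: ∫ exp(2*t)*cos(3*t) dt = exp(2*t)*cos(3*t)/2 + (3/2)·I. Substituting back brings back I: I = exp(2*t)*sin(3*t)/2 - 3*exp(2*t)*cos(3*t)/4 − (9/4)·I.
Solving for I: (1 + 9/4)·I equals the remaining terms, so I = (4/13)·(exp(2*t)*sin(3*t)/2 - 3*exp(2*t)*cos(3*t)/4).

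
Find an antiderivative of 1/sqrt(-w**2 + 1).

Substitute w = sin(θ), so dw = cos(θ) dθ and the radical becomes sqrt(-w**2 + 1) = cos(θ) by the Pythagorean identity.
Integrate the resulting trig expression in θ, then back-substitute θ = asin(w), sin(θ) = w, cos(θ) = sqrt(-w**2 + 1) (absorbing any constant into C).

asin(w) + C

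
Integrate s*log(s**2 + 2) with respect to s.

s**2*log(s**2 + 2)/2 - s**2/2 + log(s**2 + 2) + C

Let u = s**2 + 2, so du = (2*s) ds.
The integral becomes (1/2)·∫ log(u) du; integrate by parts with u′=log(u), dv′=du.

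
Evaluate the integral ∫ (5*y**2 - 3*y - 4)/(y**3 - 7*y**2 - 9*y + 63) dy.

11*log(y - 7)/2 - 4*log(y - 3)/3 + 5*log(y + 3)/6 + C

Factor the denominator: (y - 7)*(y - 3)*(y + 3).
Partial-fraction decomposition: 5/(6*(y + 3)) - 4/(3*(y - 3)) + 11/(2*(y - 7)).
Integrate each term: A/(y−a) contributes A·log|y−a|.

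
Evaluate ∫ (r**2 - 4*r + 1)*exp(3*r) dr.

Use integration by parts with u = r**2 - 4*r + 1, dv = exp(3*r) dr, so v = exp(3*r)/3.
Apply parts 2 times (tabular method): alternate signs, differentiate u down to 0, integrate dv up.

(9*r**2 - 42*r + 23)*exp(3*r)/27 + C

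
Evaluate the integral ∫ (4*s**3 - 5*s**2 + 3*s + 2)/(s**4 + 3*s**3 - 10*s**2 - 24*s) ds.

Factor the denominator: s*(s - 3)*(s + 2)*(s + 4).
Partial-fraction decomposition: 173/(28*(s + 4)) - 14/(5*(s + 2)) + 74/(105*(s - 3)) - 1/(12*s).
Integrate each term: A/(s−a) contributes A·log|s−a|.

-log(s)/12 + 74*log(s - 3)/105 - 14*log(s + 2)/5 + 173*log(s + 4)/28 + C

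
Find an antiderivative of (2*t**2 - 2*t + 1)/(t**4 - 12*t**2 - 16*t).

Factor the denominator: t*(t - 4)*(t + 2)**2.
Partial-fraction decomposition: -1/(9*(t + 2)) + 13/(12*(t + 2)**2) + 25/(144*(t - 4)) - 1/(16*t).
Integrate each term; A/(t−a) gives A·log|t−a|; A/(t−a)² gives −A/(t−a).

-log(t)/16 + 25*log(t - 4)/144 - log(t + 2)/9 - 13/(12*t + 24) + C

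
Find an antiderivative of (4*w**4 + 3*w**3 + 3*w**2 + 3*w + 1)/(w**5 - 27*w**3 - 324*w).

-log(w)/324 + 5959*log(w - 6)/3240 + 4627*log(w + 6)/3240 + 149*log(w**2 + 9)/405 + 8*atan(w/3)/45 + C

Factor the denominator: w*(w - 6)*(w + 6)*(w**2 + 9).
Partial-fraction decomposition: 2*(149*w + 108)/(405*(w**2 + 9)) + 4627/(3240*(w + 6)) + 5959/(3240*(w - 6)) - 1/(324*w).
Integrate each term; A/(w−a) gives A·log|w−a|; the (Bw+D)/(w²+p²) term gives a log and an atan.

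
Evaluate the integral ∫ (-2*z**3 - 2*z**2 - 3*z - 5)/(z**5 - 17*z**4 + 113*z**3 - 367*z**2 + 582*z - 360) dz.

-80*log(z - 5)/3 + 177*log(z - 4)/2 - 56*log(z - 3) - 35*log(z - 2)/6 + 43/(z - 3) + C

Factor the denominator: (z - 5)*(z - 4)*(z - 3)**2*(z - 2).
Partial-fraction decomposition: -35/(6*(z - 2)) - 56/(z - 3) - 43/(z - 3)**2 + 177/(2*(z - 4)) - 80/(3*(z - 5)).
Integrate each term; A/(z−a) gives A·log|z−a|; A/(z−a)² gives −A/(z−a).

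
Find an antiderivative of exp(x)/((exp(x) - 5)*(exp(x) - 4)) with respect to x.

Let u = e^x, du = e^x dx.
The integral becomes ∫ du/((u-4)(u-5)); decompose into partial fractions.

log(exp(x) - 5) - log(exp(x) - 4) + C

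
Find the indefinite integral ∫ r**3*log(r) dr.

Use integration by parts with u = log(r), dv = r**3 dr.
Then du = 1/r dr and v = r**4/4.

r**4*log(r)/4 - r**4/16 + C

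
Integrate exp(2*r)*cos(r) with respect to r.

exp(2*r)*sin(r)/5 + 2*exp(2*r)*cos(r)/5 + C

Let I denote the integral. Integrate by parts with u = cos(r), dv = exp(2*r) dr, so v = exp(2*r)/2: I = exp(2*r)*cos(r)/2 + (1/2)·∫ exp(2*r)*sin(r) dr.
Apply parts again with u = sin(r), dv = exp(2*r) dr: ∫ exp(2*r)*sin(r) dr = exp(2*r)*sin(r)/2 − (1/2)·I. Substituting back brings back I: I = exp(2*r)*sin(r)/4 + exp(2*r)*cos(r)/2 − (1/4)·I.
Solving for I: (1 + 1/4)·I equals the remaining terms, so I = (4/5)·(exp(2*r)*sin(r)/4 + exp(2*r)*cos(r)/2).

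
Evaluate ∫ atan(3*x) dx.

x*atan(3*x) - log(9*x**2 + 1)/6 + C

Use integration by parts with u = arctan(3*x), dv = dx.
Then du = 3/(9*x**2 + 1) dx.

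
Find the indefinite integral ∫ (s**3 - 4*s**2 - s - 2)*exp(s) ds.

Use integration by parts with u = s**3 - 4*s**2 - s - 2, dv = exp(s) ds, so v = exp(s).
Apply parts 3 times (tabular method): alternate signs, differentiate u down to 0, integrate dv up.

(s**3 - 7*s**2 + 13*s - 15)*exp(s) + C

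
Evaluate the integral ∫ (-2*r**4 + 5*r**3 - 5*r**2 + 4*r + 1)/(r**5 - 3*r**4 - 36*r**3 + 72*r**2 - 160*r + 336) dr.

Factor the denominator: (r - 7)*(r - 2)*(r + 6)*(r**2 + 4).
Partial-fraction decomposition: -(101*r - 88)/(848*(r**2 + 4)) - 775/(832*(r + 6)) + 3/(320*(r - 2)) - 3303/(3445*(r - 7)).
Integrate each term; A/(r−a) gives A·log|r−a|; the (Br+D)/(r²+p²) term gives a log and an atan.

-3303*log(r - 7)/3445 + 3*log(r - 2)/320 - 775*log(r + 6)/832 - 101*log(r**2 + 4)/1696 + 11*atan(r/2)/212 + C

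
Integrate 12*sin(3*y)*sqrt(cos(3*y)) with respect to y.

Let u = cos(3*y), so du = (-3*sin(3*y)) dy.
Rewriting, the integral becomes -4·∫ √u du = -4·(2/3)u^(3/2).
Substituting back, u = cos(3*y).

-8*cos(3*y)**(3/2)/3 + C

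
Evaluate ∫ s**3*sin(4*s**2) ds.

Let u = s², du = 2s ds; rewrite as (1/2)∫ u^1·sin(4u) du.
Now integrate by parts 1 time.

-s**2*cos(4*s**2)/8 + sin(4*s**2)/32 + C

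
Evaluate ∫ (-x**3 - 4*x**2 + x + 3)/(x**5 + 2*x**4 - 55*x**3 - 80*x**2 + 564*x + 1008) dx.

Factor the denominator: (x - 6)*(x - 4)*(x + 2)*(x + 3)*(x + 7).
Partial-fraction decomposition: 1/(20*(x + 7)) + 1/(28*(x + 3)) - 7/(240*(x + 2)) + 11/(84*(x - 4)) - 3/(16*(x - 6)).
Integrate each term: A/(x−a) contributes A·log|x−a|.

-3*log(x - 6)/16 + 11*log(x - 4)/84 - 7*log(x + 2)/240 + log(x + 3)/28 + log(x + 7)/20 + C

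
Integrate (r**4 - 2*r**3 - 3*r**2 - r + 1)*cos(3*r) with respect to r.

Use integration by parts with u = r**4 - 2*r**3 - 3*r**2 - r + 1, dv = cos(3*r) dr, so v = sin(3*r)/3.
Apply parts 4 times (tabular method): alternate signs, differentiate u down to 0, integrate dv up.

r**4*sin(3*r)/3 - 2*r**3*sin(3*r)/3 + 4*r**3*cos(3*r)/9 - 13*r**2*sin(3*r)/9 - 2*r**2*cos(3*r)/3 + r*sin(3*r)/9 - 26*r*cos(3*r)/27 + 53*sin(3*r)/81 + cos(3*r)/27 + C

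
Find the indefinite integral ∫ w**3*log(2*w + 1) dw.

w**4*log(2*w + 1)/4 - w**4/16 + w**3/24 - w**2/32 + w/32 - log(2*w + 1)/64 + C

Use integration by parts with u = log(2*w + 1), dv = w**3 dw.
Then du = 2/(2*w + 1) dw and v = w**4/4.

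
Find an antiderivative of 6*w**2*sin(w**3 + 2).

-2*cos(w**3 + 2) + C

Let u = w**3 + 2, so du = (3*w**2) dw.
Rewriting, the integral becomes 2·∫ sin(u) du = 2·-cos(u).
Substituting back, u = w**3 + 2.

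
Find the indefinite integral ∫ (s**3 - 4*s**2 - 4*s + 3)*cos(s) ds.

Use integration by parts with u = s**3 - 4*s**2 - 4*s + 3, dv = cos(s) ds, so v = sin(s).
Apply parts 3 times (tabular method): alternate signs, differentiate u down to 0, integrate dv up.

s**3*sin(s) - 4*s**2*sin(s) + 3*s**2*cos(s) - 10*s*sin(s) - 8*s*cos(s) + 11*sin(s) - 10*cos(s) + C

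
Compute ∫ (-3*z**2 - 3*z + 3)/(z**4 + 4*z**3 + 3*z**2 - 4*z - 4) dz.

Factor the denominator: (z - 1)*(z + 1)*(z + 2)**2.
Partial-fraction decomposition: 5/(3*(z + 2)) - 1/(z + 2)**2 - 3/(2*(z + 1)) - 1/(6*(z - 1)).
Integrate each term; A/(z−a) gives A·log|z−a|; A/(z−a)² gives −A/(z−a).

-log(z - 1)/6 - 3*log(z + 1)/2 + 5*log(z + 2)/3 + 1/(z + 2) + C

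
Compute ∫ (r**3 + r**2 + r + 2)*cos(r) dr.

r**3*sin(r) + r**2*sin(r) + 3*r**2*cos(r) - 5*r*sin(r) + 2*r*cos(r) - 5*cos(r) + C

Use integration by parts with u = r**3 + r**2 + r + 2, dv = cos(r) dr, so v = sin(r).
Apply parts 3 times (tabular method): alternate signs, differentiate u down to 0, integrate dv up.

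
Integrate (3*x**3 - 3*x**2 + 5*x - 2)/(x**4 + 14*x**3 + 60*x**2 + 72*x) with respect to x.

Factor the denominator: x*(x + 2)*(x + 6)**2.
Partial-fraction decomposition: 55/(36*(x + 6)) - 197/(6*(x + 6)**2) + 3/(2*(x + 2)) - 1/(36*x).
Integrate each term; A/(x−a) gives A·log|x−a|; A/(x−a)² gives −A/(x−a).

-log(x)/36 + 3*log(x + 2)/2 + 55*log(x + 6)/36 + 197/(6*x + 36) + C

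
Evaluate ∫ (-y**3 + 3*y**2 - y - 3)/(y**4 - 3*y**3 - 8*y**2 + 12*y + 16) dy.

-23*log(y - 4)/60 + log(y - 2)/24 + 2*log(y + 1)/15 - 19*log(y + 2)/24 + C

Factor the denominator: (y - 4)*(y - 2)*(y + 1)*(y + 2).
Partial-fraction decomposition: -19/(24*(y + 2)) + 2/(15*(y + 1)) + 1/(24*(y - 2)) - 23/(60*(y - 4)).
Integrate each term: A/(y−a) contributes A·log|y−a|.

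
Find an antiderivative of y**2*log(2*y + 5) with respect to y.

Use integration by parts with u = log(2*y + 5), dv = y**2 dy.
Then du = 2/(2*y + 5) dy and v = y**3/3.

y**3*log(2*y + 5)/3 - y**3/9 + 5*y**2/12 - 25*y/12 + 125*log(2*y + 5)/24 + C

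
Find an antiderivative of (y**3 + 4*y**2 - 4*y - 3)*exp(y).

(y**3 + y**2 - 6*y + 3)*exp(y) + C

Use integration by parts with u = y**3 + 4*y**2 - 4*y - 3, dv = exp(y) dy, so v = exp(y).
Apply parts 3 times (tabular method): alternate signs, differentiate u down to 0, integrate dv up.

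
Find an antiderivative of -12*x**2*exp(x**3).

-4*exp(x**3) + C

Let u = x**3, so du = (3*x**2) dx.
Rewriting, the integral becomes -4·∫ e^u du = -4·e^u.
Substituting back, u = x**3.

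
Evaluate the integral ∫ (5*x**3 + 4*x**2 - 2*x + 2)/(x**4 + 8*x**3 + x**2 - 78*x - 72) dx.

167*log(x - 3)/252 - log(x + 1)/20 - 41*log(x + 4)/7 + 461*log(x + 6)/45 + C

Factor the denominator: (x - 3)*(x + 1)*(x + 4)*(x + 6).
Partial-fraction decomposition: 461/(45*(x + 6)) - 41/(7*(x + 4)) - 1/(20*(x + 1)) + 167/(252*(x - 3)).
Integrate each term: A/(x−a) contributes A·log|x−a|.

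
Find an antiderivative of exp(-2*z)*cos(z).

exp(-2*z)*sin(z)/5 - 2*exp(-2*z)*cos(z)/5 + C

Let I denote the integral. Integrate by parts with u = cos(z), dv = exp(-2*z) dz, so v = -exp(-2*z)/2: I = -exp(-2*z)*cos(z)/2 − (1/2)·∫ exp(-2*z)*sin(z) dz.
Apply parts again with u = sin(z), dv = exp(-2*z) dz: ∫ exp(-2*z)*sin(z) dz = -exp(-2*z)*sin(z)/2 + (1/2)·I. Substituting back brings back I: I = exp(-2*z)*sin(z)/4 - exp(-2*z)*cos(z)/2 − (1/4)·I.
Solving for I: (1 + 1/4)·I equals the remaining terms, so I = (4/5)·(exp(-2*z)*sin(z)/4 - exp(-2*z)*cos(z)/2).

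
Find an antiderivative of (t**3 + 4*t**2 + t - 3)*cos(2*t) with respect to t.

Use integration by parts with u = t**3 + 4*t**2 + t - 3, dv = cos(2*t) dt, so v = sin(2*t)/2.
Apply parts 3 times (tabular method): alternate signs, differentiate u down to 0, integrate dv up.

t**3*sin(2*t)/2 + 2*t**2*sin(2*t) + 3*t**2*cos(2*t)/4 - t*sin(2*t)/4 + 2*t*cos(2*t) - 5*sin(2*t)/2 - cos(2*t)/8 + C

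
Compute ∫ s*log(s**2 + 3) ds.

Let u = s**2 + 3, so du = (2*s) ds.
The integral becomes (1/2)·∫ log(u) du; integrate by parts with u′=log(u), dv′=du.

s**2*log(s**2 + 3)/2 - s**2/2 + 3*log(s**2 + 3)/2 + C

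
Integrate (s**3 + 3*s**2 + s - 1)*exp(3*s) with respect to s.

(9*s**3 + 18*s**2 - 3*s - 8)*exp(3*s)/27 + C

Use integration by parts with u = s**3 + 3*s**2 + s - 1, dv = exp(3*s) ds, so v = exp(3*s)/3.
Apply parts 3 times (tabular method): alternate signs, differentiate u down to 0, integrate dv up.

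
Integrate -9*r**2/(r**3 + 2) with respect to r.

-3*log(r**3 + 2) + C

Let u = r**3 + 2, so du = (3*r**2) dr.
Rewriting, the integral becomes -3·∫ 1/u du = -3·log(u).
Substituting back, u = r**3 + 2.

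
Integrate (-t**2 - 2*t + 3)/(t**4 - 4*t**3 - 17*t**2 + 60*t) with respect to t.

log(t)/20 - 16*log(t - 5)/45 + 2*log(t - 3)/7 + 5*log(t + 4)/252 + C

Factor the denominator: t*(t - 5)*(t - 3)*(t + 4).
Partial-fraction decomposition: 5/(252*(t + 4)) + 2/(7*(t - 3)) - 16/(45*(t - 5)) + 1/(20*t).
Integrate each term: A/(t−a) contributes A·log|t−a|.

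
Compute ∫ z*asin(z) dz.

z**2*asin(z)/2 + z*sqrt(-z**2 + 1)/4 - asin(z)/4 + C

Use integration by parts with u = arcsin(z), dv = z dz.
Then du = 1/sqrt(-z**2 + 1) dz.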